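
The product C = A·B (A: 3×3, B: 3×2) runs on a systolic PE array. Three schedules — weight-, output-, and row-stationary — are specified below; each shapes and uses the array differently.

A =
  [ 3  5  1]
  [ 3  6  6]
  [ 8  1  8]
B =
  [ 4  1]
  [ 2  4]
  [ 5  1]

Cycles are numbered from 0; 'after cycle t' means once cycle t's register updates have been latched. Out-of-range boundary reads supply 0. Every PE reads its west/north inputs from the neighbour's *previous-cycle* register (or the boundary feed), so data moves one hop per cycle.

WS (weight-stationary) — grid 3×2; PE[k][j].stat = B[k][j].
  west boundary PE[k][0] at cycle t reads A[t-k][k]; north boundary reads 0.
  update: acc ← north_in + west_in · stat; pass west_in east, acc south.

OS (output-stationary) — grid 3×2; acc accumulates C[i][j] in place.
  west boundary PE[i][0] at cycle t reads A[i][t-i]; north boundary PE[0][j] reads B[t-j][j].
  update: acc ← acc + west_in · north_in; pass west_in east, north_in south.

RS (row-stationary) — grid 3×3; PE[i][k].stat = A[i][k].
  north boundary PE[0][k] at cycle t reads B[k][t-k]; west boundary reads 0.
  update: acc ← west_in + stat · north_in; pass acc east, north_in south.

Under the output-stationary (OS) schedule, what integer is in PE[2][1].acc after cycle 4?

OS on a 3×2 grid — tracing PE[2][1] and its feeders:
  [0] (1,1) acc=0 (h:0 v:0)
  [0] (2,0) acc=0 (h:0 v:0)
  [0] (2,1) acc=0 (h:0 v:0)
  [1] (1,1) acc=0 (h:0 v:0)
  [1] (2,0) acc=0 (h:0 v:0)
  [1] (2,1) acc=0 (h:0 v:0)
  [2] (1,1) acc=3 (h:3 v:1)
  [2] (2,0) acc=32 (h:8 v:4)
  [2] (2,1) acc=0 (h:0 v:0)
  [3] (1,1) acc=27 (h:6 v:4)
  [3] (2,0) acc=34 (h:1 v:2)
  [3] (2,1) acc=8 (h:8 v:1)
  [4] (1,1) acc=33 (h:6 v:1)
  [4] (2,0) acc=74 (h:8 v:5)
  [4] (2,1) acc=12 (h:1 v:4)

PE[2][1].acc = 12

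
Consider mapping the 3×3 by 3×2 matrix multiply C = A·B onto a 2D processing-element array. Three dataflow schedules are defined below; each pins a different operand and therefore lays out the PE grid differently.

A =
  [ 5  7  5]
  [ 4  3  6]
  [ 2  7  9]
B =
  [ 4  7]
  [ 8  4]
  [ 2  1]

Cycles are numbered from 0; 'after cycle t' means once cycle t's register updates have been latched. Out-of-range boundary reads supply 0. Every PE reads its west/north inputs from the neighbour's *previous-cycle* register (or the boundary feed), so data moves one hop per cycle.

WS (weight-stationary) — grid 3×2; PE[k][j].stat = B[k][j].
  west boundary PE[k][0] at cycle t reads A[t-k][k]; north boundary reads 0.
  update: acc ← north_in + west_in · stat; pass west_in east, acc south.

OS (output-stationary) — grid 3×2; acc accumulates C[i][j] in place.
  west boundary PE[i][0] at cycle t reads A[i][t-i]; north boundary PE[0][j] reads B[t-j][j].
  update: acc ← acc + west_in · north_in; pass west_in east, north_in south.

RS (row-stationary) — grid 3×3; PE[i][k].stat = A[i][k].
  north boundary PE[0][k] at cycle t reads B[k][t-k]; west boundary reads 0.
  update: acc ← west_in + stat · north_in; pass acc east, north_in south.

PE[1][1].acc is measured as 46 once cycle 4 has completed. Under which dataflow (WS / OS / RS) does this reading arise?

dataflow = OS

— WS: 3×2; PE[1][1] trace:
  t=0 PE[1][1]: acc=0 h=0 v=0
  t=1 PE[1][1]: acc=0 h=0 v=0
  t=2 PE[1][1]: acc=63 h=7 v=63
  t=3 PE[1][1]: acc=40 h=3 v=40
  t=4 PE[1][1]: acc=42 h=7 v=42
— OS: 3×2; PE[1][1] trace:
  t=0 PE[1][1]: acc=0 h=0 v=0
  t=1 PE[1][1]: acc=0 h=0 v=0
  t=2 PE[1][1]: acc=28 h=4 v=7
  t=3 PE[1][1]: acc=40 h=3 v=4
  t=4 PE[1][1]: acc=46 h=6 v=1
— RS: 3×3; PE[1][1] trace:
  t=0 PE[1][1]: acc=0 h=0 v=0
  t=1 PE[1][1]: acc=0 h=0 v=0
  t=2 PE[1][1]: acc=40 h=40 v=8
  t=3 PE[1][1]: acc=40 h=40 v=4
  t=4 PE[1][1]: acc=0 h=0 v=0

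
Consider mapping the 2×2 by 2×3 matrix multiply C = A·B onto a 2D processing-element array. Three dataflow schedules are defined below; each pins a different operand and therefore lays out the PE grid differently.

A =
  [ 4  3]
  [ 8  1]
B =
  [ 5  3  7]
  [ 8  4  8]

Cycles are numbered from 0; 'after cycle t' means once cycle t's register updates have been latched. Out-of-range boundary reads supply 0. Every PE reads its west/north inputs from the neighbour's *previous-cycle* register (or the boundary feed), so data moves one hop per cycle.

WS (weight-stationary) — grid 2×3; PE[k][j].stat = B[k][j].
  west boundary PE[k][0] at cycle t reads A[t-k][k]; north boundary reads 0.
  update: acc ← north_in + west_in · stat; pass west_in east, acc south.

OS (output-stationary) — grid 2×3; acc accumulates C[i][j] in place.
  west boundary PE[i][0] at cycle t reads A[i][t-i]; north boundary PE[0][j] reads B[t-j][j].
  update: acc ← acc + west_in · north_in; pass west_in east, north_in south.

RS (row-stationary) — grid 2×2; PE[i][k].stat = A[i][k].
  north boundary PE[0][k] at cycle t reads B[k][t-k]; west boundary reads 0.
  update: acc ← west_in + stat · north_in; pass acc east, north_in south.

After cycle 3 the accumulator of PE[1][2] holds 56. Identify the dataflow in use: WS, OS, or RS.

WS (2×3 grid), PE[1][2]:
  t=0 PE[1][2]: acc=0 h=0 v=0
  t=1 PE[1][2]: acc=0 h=0 v=0
  t=2 PE[1][2]: acc=0 h=0 v=0
  t=3 PE[1][2]: acc=52 h=3 v=52
OS (2×3 grid), PE[1][2]:
  t=0 PE[1][2]: acc=0 h=0 v=0
  t=1 PE[1][2]: acc=0 h=0 v=0
  t=2 PE[1][2]: acc=0 h=0 v=0
  t=3 PE[1][2]: acc=56 h=8 v=7
RS (2×2): PE[1][2] does not exist.

dataflow = OS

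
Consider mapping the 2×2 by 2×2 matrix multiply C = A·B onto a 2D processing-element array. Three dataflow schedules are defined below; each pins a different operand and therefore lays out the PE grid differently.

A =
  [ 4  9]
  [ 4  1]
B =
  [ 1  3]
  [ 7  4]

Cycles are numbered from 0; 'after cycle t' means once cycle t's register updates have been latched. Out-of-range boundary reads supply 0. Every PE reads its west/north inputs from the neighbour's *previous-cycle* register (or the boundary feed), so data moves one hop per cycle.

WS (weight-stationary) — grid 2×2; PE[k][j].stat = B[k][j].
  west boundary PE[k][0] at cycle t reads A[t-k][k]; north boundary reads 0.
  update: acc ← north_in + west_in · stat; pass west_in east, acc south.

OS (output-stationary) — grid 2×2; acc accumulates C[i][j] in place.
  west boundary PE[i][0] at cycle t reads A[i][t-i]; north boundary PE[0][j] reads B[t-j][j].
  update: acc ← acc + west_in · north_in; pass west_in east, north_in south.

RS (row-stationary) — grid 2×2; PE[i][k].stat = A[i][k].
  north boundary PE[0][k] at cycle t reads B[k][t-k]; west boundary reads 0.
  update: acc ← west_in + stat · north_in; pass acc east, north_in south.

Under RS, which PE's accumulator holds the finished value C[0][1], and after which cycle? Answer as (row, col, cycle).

(row, col, cycle) = (0, 1, 2)

RS — PE[0][1] is where C[0][1] collects:
  after 0 — PE[0][1] acc=0, pass-E 0, pass-S 0
  after 1 — PE[0][1] acc=67, pass-E 67, pass-S 7
  after 2 — PE[0][1] acc=48, pass-E 48, pass-S 4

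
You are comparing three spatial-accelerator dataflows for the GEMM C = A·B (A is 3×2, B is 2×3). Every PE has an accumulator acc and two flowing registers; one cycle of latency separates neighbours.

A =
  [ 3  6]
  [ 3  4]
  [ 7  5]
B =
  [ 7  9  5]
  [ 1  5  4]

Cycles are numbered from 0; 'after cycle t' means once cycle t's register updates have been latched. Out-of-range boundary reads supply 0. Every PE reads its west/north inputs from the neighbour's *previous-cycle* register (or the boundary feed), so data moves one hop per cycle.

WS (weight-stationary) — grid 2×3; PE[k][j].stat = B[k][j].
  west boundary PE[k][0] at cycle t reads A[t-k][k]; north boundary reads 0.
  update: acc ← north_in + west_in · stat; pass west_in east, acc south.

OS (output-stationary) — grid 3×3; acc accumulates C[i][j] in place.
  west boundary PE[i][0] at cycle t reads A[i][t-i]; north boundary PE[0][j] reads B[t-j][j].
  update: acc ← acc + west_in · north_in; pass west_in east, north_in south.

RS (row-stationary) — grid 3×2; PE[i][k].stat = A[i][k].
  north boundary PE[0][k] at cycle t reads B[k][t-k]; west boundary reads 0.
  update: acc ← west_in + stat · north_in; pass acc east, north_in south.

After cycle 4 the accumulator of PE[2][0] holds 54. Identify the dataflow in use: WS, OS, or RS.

WS (2×3): PE[2][0] does not exist.
— OS: 3×3; PE[2][0] trace:
  0: (2,0).acc=0  regs=<0,0>
  1: (2,0).acc=0  regs=<0,0>
  2: (2,0).acc=49  regs=<7,7>
  3: (2,0).acc=54  regs=<5,1>
  4: (2,0).acc=54  regs=<0,0>
— RS: 3×2; PE[2][0] trace:
  0: (2,0).acc=0  regs=<0,0>
  1: (2,0).acc=0  regs=<0,0>
  2: (2,0).acc=49  regs=<49,7>
  3: (2,0).acc=63  regs=<63,9>
  4: (2,0).acc=35  regs=<35,5>

dataflow = OS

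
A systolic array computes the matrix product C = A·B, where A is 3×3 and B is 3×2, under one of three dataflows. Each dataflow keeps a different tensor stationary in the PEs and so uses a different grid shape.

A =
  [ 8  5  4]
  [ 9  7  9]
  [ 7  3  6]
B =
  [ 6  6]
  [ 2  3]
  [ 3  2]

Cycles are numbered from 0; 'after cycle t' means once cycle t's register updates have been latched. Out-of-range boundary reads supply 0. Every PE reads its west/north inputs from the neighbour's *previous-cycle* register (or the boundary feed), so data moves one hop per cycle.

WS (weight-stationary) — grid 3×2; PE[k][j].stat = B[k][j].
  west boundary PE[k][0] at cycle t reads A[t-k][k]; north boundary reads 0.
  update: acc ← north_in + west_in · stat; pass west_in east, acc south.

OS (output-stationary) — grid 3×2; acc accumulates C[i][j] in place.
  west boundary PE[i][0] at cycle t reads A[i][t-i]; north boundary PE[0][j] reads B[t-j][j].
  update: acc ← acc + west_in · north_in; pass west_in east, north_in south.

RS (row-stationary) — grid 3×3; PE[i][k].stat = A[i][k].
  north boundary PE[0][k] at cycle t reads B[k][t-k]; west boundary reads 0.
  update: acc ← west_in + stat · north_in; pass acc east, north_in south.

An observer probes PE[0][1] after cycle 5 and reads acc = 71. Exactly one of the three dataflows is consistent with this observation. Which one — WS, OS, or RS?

WS (3×2 grid), PE[0][1]:
  after 0 — PE[0][1] acc=0, pass-E 0, pass-S 0
  after 1 — PE[0][1] acc=48, pass-E 8, pass-S 48
  after 2 — PE[0][1] acc=54, pass-E 9, pass-S 54
  after 3 — PE[0][1] acc=42, pass-E 7, pass-S 42
  after 4 — PE[0][1] acc=0, pass-E 0, pass-S 0
  after 5 — PE[0][1] acc=0, pass-E 0, pass-S 0
OS (3×2 grid), PE[0][1]:
  after 0 — PE[0][1] acc=0, pass-E 0, pass-S 0
  after 1 — PE[0][1] acc=48, pass-E 8, pass-S 6
  after 2 — PE[0][1] acc=63, pass-E 5, pass-S 3
  after 3 — PE[0][1] acc=71, pass-E 4, pass-S 2
  after 4 — PE[0][1] acc=71, pass-E 0, pass-S 0
  after 5 — PE[0][1] acc=71, pass-E 0, pass-S 0
RS (3×3 grid), PE[0][1]:
  after 0 — PE[0][1] acc=0, pass-E 0, pass-S 0
  after 1 — PE[0][1] acc=58, pass-E 58, pass-S 2
  after 2 — PE[0][1] acc=63, pass-E 63, pass-S 3
  after 3 — PE[0][1] acc=0, pass-E 0, pass-S 0
  after 4 — PE[0][1] acc=0, pass-E 0, pass-S 0
  after 5 — PE[0][1] acc=0, pass-E 0, pass-S 0

dataflow = OS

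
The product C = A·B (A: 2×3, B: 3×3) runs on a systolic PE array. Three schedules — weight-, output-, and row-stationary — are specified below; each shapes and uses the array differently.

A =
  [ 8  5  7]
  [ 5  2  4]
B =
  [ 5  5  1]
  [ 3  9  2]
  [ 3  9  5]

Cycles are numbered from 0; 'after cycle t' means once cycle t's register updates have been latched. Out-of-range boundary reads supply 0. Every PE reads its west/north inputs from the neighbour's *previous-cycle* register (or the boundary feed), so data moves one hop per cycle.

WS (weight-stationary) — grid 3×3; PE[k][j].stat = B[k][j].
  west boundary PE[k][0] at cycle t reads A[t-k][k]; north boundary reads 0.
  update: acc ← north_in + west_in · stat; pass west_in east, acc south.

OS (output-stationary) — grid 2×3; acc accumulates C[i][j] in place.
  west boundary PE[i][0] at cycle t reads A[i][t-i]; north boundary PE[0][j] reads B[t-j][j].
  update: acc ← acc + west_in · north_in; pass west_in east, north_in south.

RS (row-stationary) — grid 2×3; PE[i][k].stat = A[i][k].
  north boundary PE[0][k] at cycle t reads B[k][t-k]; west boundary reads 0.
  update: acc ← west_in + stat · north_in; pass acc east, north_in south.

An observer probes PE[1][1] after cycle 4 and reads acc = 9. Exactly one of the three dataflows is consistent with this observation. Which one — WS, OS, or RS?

WS (3×3 grid), PE[1][1]:
  c0 r1c1: 0 / 0 / 0
  c1 r1c1: 0 / 0 / 0
  c2 r1c1: 85 / 5 / 85
  c3 r1c1: 43 / 2 / 43
  c4 r1c1: 0 / 0 / 0
OS (2×3 grid), PE[1][1]:
  c0 r1c1: 0 / 0 / 0
  c1 r1c1: 0 / 0 / 0
  c2 r1c1: 25 / 5 / 5
  c3 r1c1: 43 / 2 / 9
  c4 r1c1: 79 / 4 / 9
RS (2×3 grid), PE[1][1]:
  c0 r1c1: 0 / 0 / 0
  c1 r1c1: 0 / 0 / 0
  c2 r1c1: 31 / 31 / 3
  c3 r1c1: 43 / 43 / 9
  c4 r1c1: 9 / 9 / 2

dataflow = RS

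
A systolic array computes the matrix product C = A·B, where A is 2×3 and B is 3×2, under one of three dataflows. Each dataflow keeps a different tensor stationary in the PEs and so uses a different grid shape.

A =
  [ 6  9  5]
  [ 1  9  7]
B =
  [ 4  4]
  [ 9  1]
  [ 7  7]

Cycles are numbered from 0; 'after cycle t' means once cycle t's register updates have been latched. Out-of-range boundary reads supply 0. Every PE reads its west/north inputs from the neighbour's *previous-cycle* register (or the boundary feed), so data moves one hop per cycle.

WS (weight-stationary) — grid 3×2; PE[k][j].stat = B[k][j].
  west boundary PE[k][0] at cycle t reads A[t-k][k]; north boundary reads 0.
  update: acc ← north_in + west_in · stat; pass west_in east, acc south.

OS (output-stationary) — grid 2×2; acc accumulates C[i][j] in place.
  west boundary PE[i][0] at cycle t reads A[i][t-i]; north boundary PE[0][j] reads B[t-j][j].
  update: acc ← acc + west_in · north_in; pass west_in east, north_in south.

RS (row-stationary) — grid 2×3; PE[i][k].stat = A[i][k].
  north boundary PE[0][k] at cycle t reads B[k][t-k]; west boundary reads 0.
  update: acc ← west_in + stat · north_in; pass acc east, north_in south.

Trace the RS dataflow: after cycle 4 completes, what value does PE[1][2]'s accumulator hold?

RS 2×3: PE[1][2] cycle-by-cycle (with neighbour feeds):
  0: (0,2).acc=0  regs=<0,0>
  0: (1,1).acc=0  regs=<0,0>
  0: (1,2).acc=0  regs=<0,0>
  1: (0,2).acc=0  regs=<0,0>
  1: (1,1).acc=0  regs=<0,0>
  1: (1,2).acc=0  regs=<0,0>
  2: (0,2).acc=140  regs=<140,7>
  2: (1,1).acc=85  regs=<85,9>
  2: (1,2).acc=0  regs=<0,0>
  3: (0,2).acc=68  regs=<68,7>
  3: (1,1).acc=13  regs=<13,1>
  3: (1,2).acc=134  regs=<134,7>
  4: (0,2).acc=0  regs=<0,0>
  4: (1,1).acc=0  regs=<0,0>
  4: (1,2).acc=62  regs=<62,7>

PE[1][2].acc = 62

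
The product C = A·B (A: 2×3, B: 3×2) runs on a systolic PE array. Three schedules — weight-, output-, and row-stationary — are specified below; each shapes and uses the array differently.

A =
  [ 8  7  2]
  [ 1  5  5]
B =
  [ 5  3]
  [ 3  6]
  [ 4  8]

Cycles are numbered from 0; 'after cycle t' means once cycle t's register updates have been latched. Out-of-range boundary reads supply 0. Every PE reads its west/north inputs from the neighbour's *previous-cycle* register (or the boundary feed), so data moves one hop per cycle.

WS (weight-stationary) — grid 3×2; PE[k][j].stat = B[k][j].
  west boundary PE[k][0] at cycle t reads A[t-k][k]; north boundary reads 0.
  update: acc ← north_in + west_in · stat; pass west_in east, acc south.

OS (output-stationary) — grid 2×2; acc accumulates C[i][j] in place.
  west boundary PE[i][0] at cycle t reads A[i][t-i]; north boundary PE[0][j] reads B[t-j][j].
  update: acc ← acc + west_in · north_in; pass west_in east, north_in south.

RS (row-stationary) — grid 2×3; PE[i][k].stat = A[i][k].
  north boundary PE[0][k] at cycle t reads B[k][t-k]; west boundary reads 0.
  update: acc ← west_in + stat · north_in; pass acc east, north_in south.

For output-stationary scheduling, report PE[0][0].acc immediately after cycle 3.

OS 2×2: PE[0][0] cycle-by-cycle (with neighbour feeds):
  0: (0,0).acc=40  regs=<8,5>
  1: (0,0).acc=61  regs=<7,3>
  2: (0,0).acc=69  regs=<2,4>
  3: (0,0).acc=69  regs=<0,0>

PE[0][0].acc = 69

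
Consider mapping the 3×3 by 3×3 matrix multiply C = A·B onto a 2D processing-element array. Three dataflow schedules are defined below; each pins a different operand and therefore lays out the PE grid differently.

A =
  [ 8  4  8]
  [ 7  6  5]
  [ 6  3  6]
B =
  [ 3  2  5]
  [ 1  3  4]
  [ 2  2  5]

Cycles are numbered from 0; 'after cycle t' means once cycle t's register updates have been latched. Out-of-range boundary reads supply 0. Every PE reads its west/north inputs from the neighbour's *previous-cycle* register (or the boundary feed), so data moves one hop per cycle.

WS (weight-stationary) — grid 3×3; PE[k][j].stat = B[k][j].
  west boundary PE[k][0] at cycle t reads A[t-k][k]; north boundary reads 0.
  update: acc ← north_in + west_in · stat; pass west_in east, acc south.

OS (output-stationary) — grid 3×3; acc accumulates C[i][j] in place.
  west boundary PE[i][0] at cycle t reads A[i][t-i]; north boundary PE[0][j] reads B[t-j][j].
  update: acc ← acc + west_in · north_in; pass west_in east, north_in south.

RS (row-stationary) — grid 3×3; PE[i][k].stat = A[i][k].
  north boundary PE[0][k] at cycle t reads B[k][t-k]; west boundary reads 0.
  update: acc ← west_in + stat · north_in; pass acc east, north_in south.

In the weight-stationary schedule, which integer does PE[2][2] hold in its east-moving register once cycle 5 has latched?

WS (3×3). Following PE[2][2] plus its west/north inputs:
  [0] (1,2) acc=0 (h:0 v:0)
  [0] (2,1) acc=0 (h:0 v:0)
  [0] (2,2) acc=0 (h:0 v:0)
  [1] (1,2) acc=0 (h:0 v:0)
  [1] (2,1) acc=0 (h:0 v:0)
  [1] (2,2) acc=0 (h:0 v:0)
  [2] (1,2) acc=0 (h:0 v:0)
  [2] (2,1) acc=0 (h:0 v:0)
  [2] (2,2) acc=0 (h:0 v:0)
  [3] (1,2) acc=56 (h:4 v:56)
  [3] (2,1) acc=44 (h:8 v:44)
  [3] (2,2) acc=0 (h:0 v:0)
  [4] (1,2) acc=59 (h:6 v:59)
  [4] (2,1) acc=42 (h:5 v:42)
  [4] (2,2) acc=96 (h:8 v:96)
  [5] (1,2) acc=42 (h:3 v:42)
  [5] (2,1) acc=33 (h:6 v:33)
  [5] (2,2) acc=84 (h:5 v:84)

register = 5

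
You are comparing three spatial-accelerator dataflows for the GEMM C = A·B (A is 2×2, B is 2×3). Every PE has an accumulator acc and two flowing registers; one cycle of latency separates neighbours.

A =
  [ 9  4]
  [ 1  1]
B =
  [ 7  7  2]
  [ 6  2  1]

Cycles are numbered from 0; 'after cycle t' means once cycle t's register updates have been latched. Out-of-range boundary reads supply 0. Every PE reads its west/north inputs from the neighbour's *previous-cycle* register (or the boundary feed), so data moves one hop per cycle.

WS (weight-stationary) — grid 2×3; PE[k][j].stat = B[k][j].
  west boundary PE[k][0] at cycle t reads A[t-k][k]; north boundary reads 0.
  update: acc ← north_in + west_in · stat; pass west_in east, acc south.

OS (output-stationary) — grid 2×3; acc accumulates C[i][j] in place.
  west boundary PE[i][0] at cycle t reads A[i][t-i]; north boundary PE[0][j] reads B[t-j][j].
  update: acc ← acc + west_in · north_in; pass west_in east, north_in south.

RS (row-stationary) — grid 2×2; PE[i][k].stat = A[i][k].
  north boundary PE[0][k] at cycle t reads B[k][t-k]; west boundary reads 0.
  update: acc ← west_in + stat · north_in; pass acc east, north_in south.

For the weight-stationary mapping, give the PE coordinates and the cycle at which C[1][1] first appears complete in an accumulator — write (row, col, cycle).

(row, col, cycle) = (1, 1, 3)

WS — PE[1][1] is where C[1][1] collects:
  c0 r1c1: 0 / 0 / 0
  c1 r1c1: 0 / 0 / 0
  c2 r1c1: 71 / 4 / 71
  c3 r1c1: 9 / 1 / 9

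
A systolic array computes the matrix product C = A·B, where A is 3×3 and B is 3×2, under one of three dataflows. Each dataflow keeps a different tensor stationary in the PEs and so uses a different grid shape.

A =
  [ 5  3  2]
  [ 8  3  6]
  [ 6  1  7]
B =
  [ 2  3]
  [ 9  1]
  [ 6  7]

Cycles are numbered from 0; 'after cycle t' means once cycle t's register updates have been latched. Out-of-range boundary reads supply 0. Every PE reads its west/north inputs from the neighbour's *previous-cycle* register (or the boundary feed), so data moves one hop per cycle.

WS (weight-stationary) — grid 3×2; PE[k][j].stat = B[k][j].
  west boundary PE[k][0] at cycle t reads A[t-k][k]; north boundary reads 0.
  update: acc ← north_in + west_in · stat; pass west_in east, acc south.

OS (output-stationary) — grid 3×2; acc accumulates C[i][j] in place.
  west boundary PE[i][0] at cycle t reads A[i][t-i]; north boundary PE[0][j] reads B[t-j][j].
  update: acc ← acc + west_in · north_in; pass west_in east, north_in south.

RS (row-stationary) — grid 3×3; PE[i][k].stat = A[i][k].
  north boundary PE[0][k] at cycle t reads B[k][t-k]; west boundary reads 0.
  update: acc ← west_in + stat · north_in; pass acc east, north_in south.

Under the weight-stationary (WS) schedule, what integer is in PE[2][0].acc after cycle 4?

WS 3×2: PE[2][0] cycle-by-cycle (with neighbour feeds):
  c0 r1c0: 0 / 0 / 0
  c0 r2c0: 0 / 0 / 0
  c1 r1c0: 37 / 3 / 37
  c1 r2c0: 0 / 0 / 0
  c2 r1c0: 43 / 3 / 43
  c2 r2c0: 49 / 2 / 49
  c3 r1c0: 21 / 1 / 21
  c3 r2c0: 79 / 6 / 79
  c4 r1c0: 0 / 0 / 0
  c4 r2c0: 63 / 7 / 63

PE[2][0].acc = 63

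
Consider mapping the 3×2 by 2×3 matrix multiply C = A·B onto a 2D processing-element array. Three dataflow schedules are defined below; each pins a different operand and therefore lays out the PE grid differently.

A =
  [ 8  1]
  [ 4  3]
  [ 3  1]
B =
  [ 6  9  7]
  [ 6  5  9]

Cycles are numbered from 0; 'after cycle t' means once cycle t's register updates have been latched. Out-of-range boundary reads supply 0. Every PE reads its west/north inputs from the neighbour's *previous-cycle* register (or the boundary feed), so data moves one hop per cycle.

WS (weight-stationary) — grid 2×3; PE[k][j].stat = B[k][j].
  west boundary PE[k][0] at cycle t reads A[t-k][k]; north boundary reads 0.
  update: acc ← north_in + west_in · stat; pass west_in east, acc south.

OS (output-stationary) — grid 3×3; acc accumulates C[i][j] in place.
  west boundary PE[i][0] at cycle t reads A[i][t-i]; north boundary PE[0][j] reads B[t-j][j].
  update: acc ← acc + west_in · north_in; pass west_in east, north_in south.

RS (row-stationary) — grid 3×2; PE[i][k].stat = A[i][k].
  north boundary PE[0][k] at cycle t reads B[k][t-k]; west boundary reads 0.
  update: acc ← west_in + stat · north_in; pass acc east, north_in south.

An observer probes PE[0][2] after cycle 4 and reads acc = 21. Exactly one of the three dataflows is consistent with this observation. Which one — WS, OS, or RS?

dataflow = WS

Under WS (2×3), PE[0][2]:
  @0  [0,2]  acc 0  |  →0  ↓0
  @1  [0,2]  acc 0  |  →0  ↓0
  @2  [0,2]  acc 56  |  →8  ↓56
  @3  [0,2]  acc 28  |  →4  ↓28
  @4  [0,2]  acc 21  |  →3  ↓21
Under OS (3×3), PE[0][2]:
  @0  [0,2]  acc 0  |  →0  ↓0
  @1  [0,2]  acc 0  |  →0  ↓0
  @2  [0,2]  acc 56  |  →8  ↓7
  @3  [0,2]  acc 65  |  →1  ↓9
  @4  [0,2]  acc 65  |  →0  ↓0
RS: PE[0][2] is outside its 3×2 grid.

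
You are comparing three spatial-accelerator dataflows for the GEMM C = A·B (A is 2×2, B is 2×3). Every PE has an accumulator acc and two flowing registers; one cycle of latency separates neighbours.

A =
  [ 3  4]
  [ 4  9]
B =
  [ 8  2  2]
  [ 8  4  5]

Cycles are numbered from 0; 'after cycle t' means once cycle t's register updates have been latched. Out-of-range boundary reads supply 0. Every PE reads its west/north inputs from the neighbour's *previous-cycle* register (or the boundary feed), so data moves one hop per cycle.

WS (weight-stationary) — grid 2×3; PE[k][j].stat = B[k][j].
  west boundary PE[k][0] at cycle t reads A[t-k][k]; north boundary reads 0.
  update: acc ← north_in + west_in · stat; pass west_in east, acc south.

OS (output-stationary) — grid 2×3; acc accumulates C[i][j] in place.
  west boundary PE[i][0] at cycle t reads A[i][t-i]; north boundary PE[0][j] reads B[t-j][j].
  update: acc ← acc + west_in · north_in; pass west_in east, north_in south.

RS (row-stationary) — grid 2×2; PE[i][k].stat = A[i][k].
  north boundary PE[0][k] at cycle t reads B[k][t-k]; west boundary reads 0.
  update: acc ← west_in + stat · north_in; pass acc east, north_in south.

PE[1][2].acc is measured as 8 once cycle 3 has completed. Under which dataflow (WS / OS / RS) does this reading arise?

WS [2×3] PE[1][2] across cycles:
  0: (1,2).acc=0  regs=<0,0>
  1: (1,2).acc=0  regs=<0,0>
  2: (1,2).acc=0  regs=<0,0>
  3: (1,2).acc=26  regs=<4,26>
OS [2×3] PE[1][2] across cycles:
  0: (1,2).acc=0  regs=<0,0>
  1: (1,2).acc=0  regs=<0,0>
  2: (1,2).acc=0  regs=<0,0>
  3: (1,2).acc=8  regs=<4,2>
RS: PE[1][2] is outside its 2×2 grid.

dataflow = OS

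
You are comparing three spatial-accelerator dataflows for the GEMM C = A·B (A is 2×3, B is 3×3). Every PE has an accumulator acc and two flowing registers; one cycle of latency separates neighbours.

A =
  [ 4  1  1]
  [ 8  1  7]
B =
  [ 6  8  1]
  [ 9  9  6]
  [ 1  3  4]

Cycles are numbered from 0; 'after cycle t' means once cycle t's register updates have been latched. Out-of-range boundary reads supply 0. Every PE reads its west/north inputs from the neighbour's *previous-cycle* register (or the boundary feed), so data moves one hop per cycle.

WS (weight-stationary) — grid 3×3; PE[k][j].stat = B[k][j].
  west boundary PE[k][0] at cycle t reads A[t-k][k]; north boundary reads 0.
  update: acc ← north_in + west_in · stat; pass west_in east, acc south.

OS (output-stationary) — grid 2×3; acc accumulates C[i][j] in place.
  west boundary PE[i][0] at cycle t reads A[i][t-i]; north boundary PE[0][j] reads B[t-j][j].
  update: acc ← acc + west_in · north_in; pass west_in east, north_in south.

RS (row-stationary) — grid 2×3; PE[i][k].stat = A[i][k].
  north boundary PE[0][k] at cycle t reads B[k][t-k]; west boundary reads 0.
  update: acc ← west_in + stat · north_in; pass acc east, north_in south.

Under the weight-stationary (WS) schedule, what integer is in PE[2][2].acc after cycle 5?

WS on a 3×3 grid — tracing PE[2][2] and its feeders:
  after 0 — PE[1][2] acc=0, pass-E 0, pass-S 0
  after 0 — PE[2][1] acc=0, pass-E 0, pass-S 0
  after 0 — PE[2][2] acc=0, pass-E 0, pass-S 0
  after 1 — PE[1][2] acc=0, pass-E 0, pass-S 0
  after 1 — PE[2][1] acc=0, pass-E 0, pass-S 0
  after 1 — PE[2][2] acc=0, pass-E 0, pass-S 0
  after 2 — PE[1][2] acc=0, pass-E 0, pass-S 0
  after 2 — PE[2][1] acc=0, pass-E 0, pass-S 0
  after 2 — PE[2][2] acc=0, pass-E 0, pass-S 0
  after 3 — PE[1][2] acc=10, pass-E 1, pass-S 10
  after 3 — PE[2][1] acc=44, pass-E 1, pass-S 44
  after 3 — PE[2][2] acc=0, pass-E 0, pass-S 0
  after 4 — PE[1][2] acc=14, pass-E 1, pass-S 14
  after 4 — PE[2][1] acc=94, pass-E 7, pass-S 94
  after 4 — PE[2][2] acc=14, pass-E 1, pass-S 14
  after 5 — PE[1][2] acc=0, pass-E 0, pass-S 0
  after 5 — PE[2][1] acc=0, pass-E 0, pass-S 0
  after 5 — PE[2][2] acc=42, pass-E 7, pass-S 42

PE[2][2].acc = 42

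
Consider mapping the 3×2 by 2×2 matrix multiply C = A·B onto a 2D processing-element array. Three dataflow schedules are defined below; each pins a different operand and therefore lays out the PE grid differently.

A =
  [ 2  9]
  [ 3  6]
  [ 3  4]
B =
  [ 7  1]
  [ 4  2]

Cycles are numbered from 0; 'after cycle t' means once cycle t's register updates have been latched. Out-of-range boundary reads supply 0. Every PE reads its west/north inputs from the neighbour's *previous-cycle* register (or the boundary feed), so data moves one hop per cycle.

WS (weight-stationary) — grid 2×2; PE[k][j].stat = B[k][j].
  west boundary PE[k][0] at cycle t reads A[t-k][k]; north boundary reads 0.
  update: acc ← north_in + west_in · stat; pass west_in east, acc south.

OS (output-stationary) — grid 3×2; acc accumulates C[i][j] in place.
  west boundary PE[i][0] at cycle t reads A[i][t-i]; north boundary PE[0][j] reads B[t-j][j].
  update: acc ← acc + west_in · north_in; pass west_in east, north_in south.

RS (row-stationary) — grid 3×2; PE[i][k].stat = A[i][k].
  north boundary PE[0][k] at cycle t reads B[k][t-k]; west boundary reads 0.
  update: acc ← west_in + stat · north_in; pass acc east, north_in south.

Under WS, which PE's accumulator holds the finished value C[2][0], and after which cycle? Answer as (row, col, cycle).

(row, col, cycle) = (1, 0, 3)

Under WS, C[2][0] lands at PE[1][0]:
  0: (1,0).acc=0  regs=<0,0>
  1: (1,0).acc=50  regs=<9,50>
  2: (1,0).acc=45  regs=<6,45>
  3: (1,0).acc=37  regs=<4,37>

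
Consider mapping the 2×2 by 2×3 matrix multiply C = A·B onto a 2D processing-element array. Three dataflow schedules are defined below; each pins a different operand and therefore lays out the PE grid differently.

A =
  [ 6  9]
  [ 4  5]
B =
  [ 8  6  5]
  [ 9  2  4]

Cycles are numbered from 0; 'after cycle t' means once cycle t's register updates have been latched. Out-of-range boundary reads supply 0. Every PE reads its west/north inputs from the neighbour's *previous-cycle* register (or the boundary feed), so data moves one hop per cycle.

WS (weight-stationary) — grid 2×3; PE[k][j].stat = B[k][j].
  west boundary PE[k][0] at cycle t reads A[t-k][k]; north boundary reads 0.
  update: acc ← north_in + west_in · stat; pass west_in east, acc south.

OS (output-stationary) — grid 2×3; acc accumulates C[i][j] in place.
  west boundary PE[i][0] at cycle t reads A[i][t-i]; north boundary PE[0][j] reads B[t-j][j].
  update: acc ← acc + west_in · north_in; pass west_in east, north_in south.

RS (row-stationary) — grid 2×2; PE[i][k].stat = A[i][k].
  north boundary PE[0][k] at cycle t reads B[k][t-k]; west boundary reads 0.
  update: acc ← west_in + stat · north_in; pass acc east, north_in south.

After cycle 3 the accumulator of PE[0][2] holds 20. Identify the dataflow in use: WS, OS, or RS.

WS (2×3 grid), PE[0][2]:
  0: (0,2).acc=0  regs=<0,0>
  1: (0,2).acc=0  regs=<0,0>
  2: (0,2).acc=30  regs=<6,30>
  3: (0,2).acc=20  regs=<4,20>
OS (2×3 grid), PE[0][2]:
  0: (0,2).acc=0  regs=<0,0>
  1: (0,2).acc=0  regs=<0,0>
  2: (0,2).acc=30  regs=<6,5>
  3: (0,2).acc=66  regs=<9,4>
RS: PE[0][2] is outside its 2×2 grid.

dataflow = WS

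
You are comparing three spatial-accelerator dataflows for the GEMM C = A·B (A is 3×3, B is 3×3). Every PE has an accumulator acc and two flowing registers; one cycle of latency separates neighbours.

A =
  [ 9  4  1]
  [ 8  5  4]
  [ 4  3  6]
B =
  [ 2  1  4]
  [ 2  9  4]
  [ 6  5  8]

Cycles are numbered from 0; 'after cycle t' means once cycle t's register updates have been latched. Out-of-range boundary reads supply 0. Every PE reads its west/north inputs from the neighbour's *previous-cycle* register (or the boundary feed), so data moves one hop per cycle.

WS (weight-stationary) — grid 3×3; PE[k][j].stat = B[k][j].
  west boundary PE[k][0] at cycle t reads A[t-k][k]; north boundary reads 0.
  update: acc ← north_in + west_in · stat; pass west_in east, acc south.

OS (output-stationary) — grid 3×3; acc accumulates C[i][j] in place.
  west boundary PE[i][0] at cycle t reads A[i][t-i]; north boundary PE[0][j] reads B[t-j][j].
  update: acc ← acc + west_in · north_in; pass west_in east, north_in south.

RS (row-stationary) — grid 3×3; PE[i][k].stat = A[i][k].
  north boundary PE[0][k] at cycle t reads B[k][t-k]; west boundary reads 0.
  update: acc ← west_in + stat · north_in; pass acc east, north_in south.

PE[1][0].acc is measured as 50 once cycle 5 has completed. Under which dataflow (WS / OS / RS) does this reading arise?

Under WS (3×3), PE[1][0]:
  cycle 0: PE[1][0] → acc 0, east 0, south 0
  cycle 1: PE[1][0] → acc 26, east 4, south 26
  cycle 2: PE[1][0] → acc 26, east 5, south 26
  cycle 3: PE[1][0] → acc 14, east 3, south 14
  cycle 4: PE[1][0] → acc 0, east 0, south 0
  cycle 5: PE[1][0] → acc 0, east 0, south 0
Under OS (3×3), PE[1][0]:
  cycle 0: PE[1][0] → acc 0, east 0, south 0
  cycle 1: PE[1][0] → acc 16, east 8, south 2
  cycle 2: PE[1][0] → acc 26, east 5, south 2
  cycle 3: PE[1][0] → acc 50, east 4, south 6
  cycle 4: PE[1][0] → acc 50, east 0, south 0
  cycle 5: PE[1][0] → acc 50, east 0, south 0
Under RS (3×3), PE[1][0]:
  cycle 0: PE[1][0] → acc 0, east 0, south 0
  cycle 1: PE[1][0] → acc 16, east 16, south 2
  cycle 2: PE[1][0] → acc 8, east 8, south 1
  cycle 3: PE[1][0] → acc 32, east 32, south 4
  cycle 4: PE[1][0] → acc 0, east 0, south 0
  cycle 5: PE[1][0] → acc 0, east 0, south 0

dataflow = OS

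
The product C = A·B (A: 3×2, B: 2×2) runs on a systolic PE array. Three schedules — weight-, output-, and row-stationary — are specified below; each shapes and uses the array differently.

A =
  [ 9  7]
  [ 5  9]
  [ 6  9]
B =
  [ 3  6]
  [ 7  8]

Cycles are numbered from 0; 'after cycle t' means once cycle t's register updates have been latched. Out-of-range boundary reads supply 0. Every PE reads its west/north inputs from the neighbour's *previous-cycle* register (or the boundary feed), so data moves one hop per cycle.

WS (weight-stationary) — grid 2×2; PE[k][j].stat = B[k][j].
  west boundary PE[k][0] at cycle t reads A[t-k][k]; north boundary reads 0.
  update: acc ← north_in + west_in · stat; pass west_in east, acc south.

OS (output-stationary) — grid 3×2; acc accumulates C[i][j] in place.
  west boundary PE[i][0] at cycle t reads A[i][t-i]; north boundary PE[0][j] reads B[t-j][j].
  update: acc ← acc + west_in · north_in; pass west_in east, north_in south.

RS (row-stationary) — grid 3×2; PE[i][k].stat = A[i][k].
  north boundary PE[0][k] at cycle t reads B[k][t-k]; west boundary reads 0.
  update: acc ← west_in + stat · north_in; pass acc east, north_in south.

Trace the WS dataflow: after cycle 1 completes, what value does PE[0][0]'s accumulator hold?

PE[0][0].acc = 15

WS (2×2). Following PE[0][0] plus its west/north inputs:
  c0 r0c0: 27 / 9 / 27
  c1 r0c0: 15 / 5 / 15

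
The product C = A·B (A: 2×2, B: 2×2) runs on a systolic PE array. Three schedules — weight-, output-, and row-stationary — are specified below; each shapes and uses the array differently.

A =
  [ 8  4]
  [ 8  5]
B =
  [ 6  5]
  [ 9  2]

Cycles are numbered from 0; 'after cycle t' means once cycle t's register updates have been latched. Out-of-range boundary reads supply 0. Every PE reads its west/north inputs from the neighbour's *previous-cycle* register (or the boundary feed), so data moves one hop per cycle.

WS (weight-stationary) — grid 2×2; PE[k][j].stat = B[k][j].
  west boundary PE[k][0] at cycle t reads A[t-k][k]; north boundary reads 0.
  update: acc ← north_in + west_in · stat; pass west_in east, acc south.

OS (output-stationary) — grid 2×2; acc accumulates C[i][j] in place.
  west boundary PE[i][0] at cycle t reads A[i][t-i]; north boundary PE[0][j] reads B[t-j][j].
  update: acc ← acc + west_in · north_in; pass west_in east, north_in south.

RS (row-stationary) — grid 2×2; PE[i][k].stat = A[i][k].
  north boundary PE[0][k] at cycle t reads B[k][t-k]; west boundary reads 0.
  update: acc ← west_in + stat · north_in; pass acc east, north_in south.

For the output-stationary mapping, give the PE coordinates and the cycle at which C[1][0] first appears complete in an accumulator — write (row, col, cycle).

(row, col, cycle) = (1, 0, 2)

OS — PE[1][0] is where C[1][0] collects:
  t=0 PE[1][0]: acc=0 h=0 v=0
  t=1 PE[1][0]: acc=48 h=8 v=6
  t=2 PE[1][0]: acc=93 h=5 v=9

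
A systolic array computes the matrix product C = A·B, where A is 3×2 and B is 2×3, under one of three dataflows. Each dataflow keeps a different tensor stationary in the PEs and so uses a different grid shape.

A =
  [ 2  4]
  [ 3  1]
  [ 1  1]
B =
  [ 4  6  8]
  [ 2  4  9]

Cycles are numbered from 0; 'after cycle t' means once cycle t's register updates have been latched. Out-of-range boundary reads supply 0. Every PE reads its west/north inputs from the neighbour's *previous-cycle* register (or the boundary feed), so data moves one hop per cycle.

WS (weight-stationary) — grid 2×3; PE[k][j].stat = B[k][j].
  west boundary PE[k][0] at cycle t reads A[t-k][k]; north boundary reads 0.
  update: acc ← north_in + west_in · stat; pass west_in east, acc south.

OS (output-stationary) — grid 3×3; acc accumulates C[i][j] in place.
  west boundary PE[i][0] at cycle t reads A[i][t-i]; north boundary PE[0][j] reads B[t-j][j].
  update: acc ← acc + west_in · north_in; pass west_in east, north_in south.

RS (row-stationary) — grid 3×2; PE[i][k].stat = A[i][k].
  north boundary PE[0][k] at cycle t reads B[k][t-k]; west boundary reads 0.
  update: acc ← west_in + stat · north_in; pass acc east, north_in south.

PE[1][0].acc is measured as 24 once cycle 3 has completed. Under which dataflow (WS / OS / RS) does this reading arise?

— WS: 2×3; PE[1][0] trace:
  [0] (1,0) acc=0 (h:0 v:0)
  [1] (1,0) acc=16 (h:4 v:16)
  [2] (1,0) acc=14 (h:1 v:14)
  [3] (1,0) acc=6 (h:1 v:6)
— OS: 3×3; PE[1][0] trace:
  [0] (1,0) acc=0 (h:0 v:0)
  [1] (1,0) acc=12 (h:3 v:4)
  [2] (1,0) acc=14 (h:1 v:2)
  [3] (1,0) acc=14 (h:0 v:0)
— RS: 3×2; PE[1][0] trace:
  [0] (1,0) acc=0 (h:0 v:0)
  [1] (1,0) acc=12 (h:12 v:4)
  [2] (1,0) acc=18 (h:18 v:6)
  [3] (1,0) acc=24 (h:24 v:8)

dataflow = RS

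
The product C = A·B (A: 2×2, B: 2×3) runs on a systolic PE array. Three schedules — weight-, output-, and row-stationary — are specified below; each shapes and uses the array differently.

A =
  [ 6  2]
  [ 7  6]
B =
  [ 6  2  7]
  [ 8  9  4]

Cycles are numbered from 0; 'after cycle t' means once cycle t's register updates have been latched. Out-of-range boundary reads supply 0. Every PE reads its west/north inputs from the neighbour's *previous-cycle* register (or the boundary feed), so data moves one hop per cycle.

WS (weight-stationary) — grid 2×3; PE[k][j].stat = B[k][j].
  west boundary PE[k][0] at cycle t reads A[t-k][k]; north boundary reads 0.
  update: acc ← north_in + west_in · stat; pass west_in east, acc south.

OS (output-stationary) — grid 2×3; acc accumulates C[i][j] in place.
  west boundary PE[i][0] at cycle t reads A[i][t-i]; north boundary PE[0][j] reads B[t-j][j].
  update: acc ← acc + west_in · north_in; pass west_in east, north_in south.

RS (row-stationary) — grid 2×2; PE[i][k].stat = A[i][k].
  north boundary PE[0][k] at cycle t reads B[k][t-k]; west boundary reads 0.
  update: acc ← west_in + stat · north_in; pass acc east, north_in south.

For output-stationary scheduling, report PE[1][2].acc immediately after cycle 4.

Tracing OS — 2×3 array, target PE[1][2]:
  cycle 0: PE[0][2] → acc 0, east 0, south 0
  cycle 0: PE[1][1] → acc 0, east 0, south 0
  cycle 0: PE[1][2] → acc 0, east 0, south 0
  cycle 1: PE[0][2] → acc 0, east 0, south 0
  cycle 1: PE[1][1] → acc 0, east 0, south 0
  cycle 1: PE[1][2] → acc 0, east 0, south 0
  cycle 2: PE[0][2] → acc 42, east 6, south 7
  cycle 2: PE[1][1] → acc 14, east 7, south 2
  cycle 2: PE[1][2] → acc 0, east 0, south 0
  cycle 3: PE[0][2] → acc 50, east 2, south 4
  cycle 3: PE[1][1] → acc 68, east 6, south 9
  cycle 3: PE[1][2] → acc 49, east 7, south 7
  cycle 4: PE[0][2] → acc 50, east 0, south 0
  cycle 4: PE[1][1] → acc 68, east 0, south 0
  cycle 4: PE[1][2] → acc 73, east 6, south 4

PE[1][2].acc = 73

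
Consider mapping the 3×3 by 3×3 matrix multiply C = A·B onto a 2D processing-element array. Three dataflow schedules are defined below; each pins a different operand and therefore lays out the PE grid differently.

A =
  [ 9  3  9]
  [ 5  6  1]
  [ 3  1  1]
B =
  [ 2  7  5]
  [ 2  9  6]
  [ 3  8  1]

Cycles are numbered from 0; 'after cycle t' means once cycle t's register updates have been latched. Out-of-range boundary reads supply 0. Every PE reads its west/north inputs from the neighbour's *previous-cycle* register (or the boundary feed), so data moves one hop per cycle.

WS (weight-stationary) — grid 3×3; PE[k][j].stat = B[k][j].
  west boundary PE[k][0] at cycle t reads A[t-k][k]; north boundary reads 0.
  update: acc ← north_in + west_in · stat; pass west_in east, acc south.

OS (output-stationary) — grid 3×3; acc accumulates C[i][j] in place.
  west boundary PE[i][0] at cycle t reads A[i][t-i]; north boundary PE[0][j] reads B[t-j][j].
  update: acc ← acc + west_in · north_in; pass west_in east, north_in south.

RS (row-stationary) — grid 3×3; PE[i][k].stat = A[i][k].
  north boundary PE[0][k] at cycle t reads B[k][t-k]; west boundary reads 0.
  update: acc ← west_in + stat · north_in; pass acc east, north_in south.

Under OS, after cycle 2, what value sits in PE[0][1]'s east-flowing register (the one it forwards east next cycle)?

register = 3

OS (3×3). Following PE[0][1] plus its west/north inputs:
  @0  [0,0]  acc 18  |  →9  ↓2
  @0  [0,1]  acc 0  |  →0  ↓0
  @1  [0,0]  acc 24  |  →3  ↓2
  @1  [0,1]  acc 63  |  →9  ↓7
  @2  [0,0]  acc 51  |  →9  ↓3
  @2  [0,1]  acc 90  |  →3  ↓9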